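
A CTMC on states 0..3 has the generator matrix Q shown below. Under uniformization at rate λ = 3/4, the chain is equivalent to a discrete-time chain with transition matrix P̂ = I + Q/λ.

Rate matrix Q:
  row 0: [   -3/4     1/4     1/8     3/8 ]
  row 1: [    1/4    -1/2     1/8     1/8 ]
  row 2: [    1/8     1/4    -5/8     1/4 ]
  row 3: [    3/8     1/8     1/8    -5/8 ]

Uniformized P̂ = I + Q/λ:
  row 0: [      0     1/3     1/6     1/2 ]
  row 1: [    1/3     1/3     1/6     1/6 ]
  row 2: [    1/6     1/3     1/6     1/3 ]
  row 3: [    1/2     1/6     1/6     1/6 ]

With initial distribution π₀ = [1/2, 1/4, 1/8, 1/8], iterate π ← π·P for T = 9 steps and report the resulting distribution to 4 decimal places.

t=0: π = [0.5000, 0.2500, 0.1250, 0.1250]
t=1: π = [0.1667, 0.3125, 0.1667, 0.3542]
t=2: π = [0.3090, 0.2743, 0.1667, 0.2500]
t=3: π = [0.2442, 0.2917, 0.1667, 0.2975]
t=4: π = [0.2737, 0.2838, 0.1667, 0.2758]
t=5: π = [0.2603, 0.2874, 0.1667, 0.2857]
t=6: π = [0.2664, 0.2857, 0.1667, 0.2812]
t=7: π = [0.2636, 0.2865, 0.1667, 0.2832]
t=8: π = [0.2649, 0.2861, 0.1667, 0.2823]
t=9: π = [0.2643, 0.2863, 0.1667, 0.2827]

π = [0.2643, 0.2863, 0.1667, 0.2827]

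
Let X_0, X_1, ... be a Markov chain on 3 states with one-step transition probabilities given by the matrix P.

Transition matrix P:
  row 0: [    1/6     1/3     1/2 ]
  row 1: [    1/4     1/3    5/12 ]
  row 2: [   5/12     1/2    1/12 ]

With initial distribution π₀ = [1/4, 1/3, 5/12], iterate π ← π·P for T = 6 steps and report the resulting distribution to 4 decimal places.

t=0: π = [0.2500, 0.3333, 0.4167]
t=1: π = [0.2986, 0.4028, 0.2986]
t=2: π = [0.2749, 0.3831, 0.3420]
t=3: π = [0.2841, 0.3903, 0.3256]
t=4: π = [0.2806, 0.3876, 0.3318]
t=5: π = [0.2819, 0.3886, 0.3294]
t=6: π = [0.2814, 0.3882, 0.3303]

π = [0.2814, 0.3882, 0.3303]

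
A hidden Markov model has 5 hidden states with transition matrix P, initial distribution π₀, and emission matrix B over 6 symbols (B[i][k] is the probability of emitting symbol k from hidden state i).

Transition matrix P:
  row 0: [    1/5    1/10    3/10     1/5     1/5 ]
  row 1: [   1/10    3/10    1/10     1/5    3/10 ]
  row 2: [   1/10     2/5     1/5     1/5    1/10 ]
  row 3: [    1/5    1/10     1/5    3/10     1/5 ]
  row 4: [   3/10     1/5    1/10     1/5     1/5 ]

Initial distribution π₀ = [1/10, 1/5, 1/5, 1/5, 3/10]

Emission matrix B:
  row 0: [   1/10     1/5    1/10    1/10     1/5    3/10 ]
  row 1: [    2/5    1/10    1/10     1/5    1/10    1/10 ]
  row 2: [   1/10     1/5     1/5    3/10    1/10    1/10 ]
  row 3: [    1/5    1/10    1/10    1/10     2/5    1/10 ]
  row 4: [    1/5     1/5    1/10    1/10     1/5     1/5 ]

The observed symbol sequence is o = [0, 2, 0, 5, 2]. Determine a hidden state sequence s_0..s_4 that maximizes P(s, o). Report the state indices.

path = [1, 1, 4, 0, 2]

t=0: δ = [1.000e-02, 8.000e-02, 2.000e-02, 4.000e-02, 6.000e-02]  (obs o_0=0)
t=1: δ = [1.800e-03, 2.400e-03, 1.600e-03, 1.600e-03, 2.400e-03]  ψ = [4, 1, 1, 1, 1]  (obs o_1=2)
t=2: δ = [7.200e-05, 2.880e-04, 5.400e-05, 9.600e-05, 1.440e-04]  ψ = [4, 1, 0, 1, 1]  (obs o_2=0)
t=3: δ = [1.296e-05, 8.640e-06, 2.880e-06, 5.760e-06, 1.728e-05]  ψ = [4, 1, 1, 1, 1]  (obs o_3=5)
t=4: δ = [5.184e-07, 3.456e-07, 7.776e-07, 3.456e-07, 3.456e-07]  ψ = [4, 4, 0, 4, 4]  (obs o_4=2)
backtrack: best end state = 2; path = [1, 1, 4, 0, 2]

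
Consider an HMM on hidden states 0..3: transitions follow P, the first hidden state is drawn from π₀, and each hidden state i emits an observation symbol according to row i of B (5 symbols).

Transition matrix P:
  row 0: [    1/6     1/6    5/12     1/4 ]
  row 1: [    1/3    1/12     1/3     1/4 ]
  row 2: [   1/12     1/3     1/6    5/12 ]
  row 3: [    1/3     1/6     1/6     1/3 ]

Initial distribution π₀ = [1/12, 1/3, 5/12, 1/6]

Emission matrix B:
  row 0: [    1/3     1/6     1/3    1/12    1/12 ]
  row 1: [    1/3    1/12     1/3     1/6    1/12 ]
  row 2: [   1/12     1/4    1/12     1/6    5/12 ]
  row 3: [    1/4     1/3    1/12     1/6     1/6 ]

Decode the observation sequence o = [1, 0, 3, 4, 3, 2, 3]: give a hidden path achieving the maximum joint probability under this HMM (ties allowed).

path = [2, 1, 0, 2, 3, 0, 2]

t=0: δ = [1.389e-02, 2.778e-02, 1.042e-01, 5.556e-02]  (obs o_0=1)
t=1: δ = [6.173e-03, 1.157e-02, 1.447e-03, 1.085e-02]  ψ = [3, 2, 2, 2]  (obs o_1=0)
t=2: δ = [3.215e-04, 3.014e-04, 6.430e-04, 6.028e-04]  ψ = [1, 3, 1, 3]  (obs o_2=3)
t=3: δ = [1.674e-05, 1.786e-05, 5.582e-05, 4.465e-05]  ψ = [3, 2, 0, 2]  (obs o_3=4)
t=4: δ = [1.240e-06, 3.101e-06, 1.550e-06, 3.876e-06]  ψ = [3, 2, 2, 2]  (obs o_4=3)
t=5: δ = [4.307e-07, 2.153e-07, 8.614e-08, 1.077e-07]  ψ = [3, 3, 1, 3]  (obs o_5=2)
t=6: δ = [5.982e-09, 1.196e-08, 2.991e-08, 1.795e-08]  ψ = [0, 0, 0, 0]  (obs o_6=3)
backtrack: best end state = 2; path = [2, 1, 0, 2, 3, 0, 2]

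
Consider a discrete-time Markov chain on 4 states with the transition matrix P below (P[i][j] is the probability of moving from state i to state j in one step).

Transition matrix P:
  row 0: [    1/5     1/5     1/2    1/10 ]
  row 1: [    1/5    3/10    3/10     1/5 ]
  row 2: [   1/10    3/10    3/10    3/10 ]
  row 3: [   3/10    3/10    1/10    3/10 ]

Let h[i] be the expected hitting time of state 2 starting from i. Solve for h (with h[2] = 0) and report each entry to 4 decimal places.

h = [2.5632, 3.2852, 0.0000, 3.9350]

First-step conditioning: h[2] = 0; for i ≠ 2, h[i] = 1 + Σ_k P[i][k]·h[k].
  h[0] = 1 + 1/5·h[0] + 1/5·h[1] + 1/10·h[3]
  h[1] = 1 + 1/5·h[0] + 3/10·h[1] + 1/5·h[3]
  h[3] = 1 + 3/10·h[0] + 3/10·h[1] + 3/10·h[3]
Solving the 3×3 linear system over states ≠ 2 gives exactly h = [710/277, 910/277, 0, 1090/277] (h[2] = 0 is the target).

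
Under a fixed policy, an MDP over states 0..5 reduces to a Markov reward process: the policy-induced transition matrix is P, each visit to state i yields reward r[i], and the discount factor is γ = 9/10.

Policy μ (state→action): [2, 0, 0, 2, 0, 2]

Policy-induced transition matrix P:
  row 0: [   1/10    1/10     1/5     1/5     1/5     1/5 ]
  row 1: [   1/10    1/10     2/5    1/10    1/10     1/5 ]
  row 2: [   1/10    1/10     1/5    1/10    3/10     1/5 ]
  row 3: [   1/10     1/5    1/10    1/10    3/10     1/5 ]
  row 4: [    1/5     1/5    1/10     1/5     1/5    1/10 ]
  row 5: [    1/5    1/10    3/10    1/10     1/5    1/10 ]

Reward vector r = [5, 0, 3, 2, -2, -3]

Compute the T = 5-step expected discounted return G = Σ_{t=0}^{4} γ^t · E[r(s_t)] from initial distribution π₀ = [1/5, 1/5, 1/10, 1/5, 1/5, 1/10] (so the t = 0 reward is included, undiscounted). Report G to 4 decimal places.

G = 3.0148

t=0: π = [0.2000, 0.2000, 0.1000, 0.2000, 0.2000, 0.1000], E[r] = 1.0000, γ^t·E[r] = 1.000000, running G = 1.000000
t=1: π = [0.1300, 0.1400, 0.2100, 0.1400, 0.2100, 0.1700], E[r] = 0.6300, γ^t·E[r] = 0.567000, running G = 1.567000
t=2: π = [0.1380, 0.1350, 0.2100, 0.1340, 0.2210, 0.1620], E[r] = 0.6600, γ^t·E[r] = 0.534600, running G = 2.101600
t=3: π = [0.1383, 0.1355, 0.2077, 0.1359, 0.2209, 0.1617], E[r] = 0.6595, γ^t·E[r] = 0.480776, running G = 2.582376
t=4: π = [0.1383, 0.1357, 0.2076, 0.1359, 0.2208, 0.1617], E[r] = 0.6591, γ^t·E[r] = 0.432416, running G = 3.014791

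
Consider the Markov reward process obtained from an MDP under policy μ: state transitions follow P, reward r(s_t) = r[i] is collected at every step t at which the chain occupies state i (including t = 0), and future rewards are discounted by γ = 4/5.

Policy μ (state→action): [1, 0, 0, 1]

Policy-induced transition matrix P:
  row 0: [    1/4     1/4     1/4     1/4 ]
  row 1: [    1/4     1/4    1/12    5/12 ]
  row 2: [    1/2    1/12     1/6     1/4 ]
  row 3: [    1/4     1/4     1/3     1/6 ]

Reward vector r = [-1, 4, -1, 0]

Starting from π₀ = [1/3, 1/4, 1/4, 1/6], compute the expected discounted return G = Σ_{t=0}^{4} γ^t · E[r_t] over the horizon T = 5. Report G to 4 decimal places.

t=0: π = [0.3333, 0.2500, 0.2500, 0.1667], E[r] = 0.4167, γ^t·E[r] = 0.416667, running G = 0.416667
t=1: π = [0.3125, 0.2083, 0.2014, 0.2778], E[r] = 0.3194, γ^t·E[r] = 0.255556, running G = 0.672222
t=2: π = [0.3003, 0.2164, 0.2216, 0.2616], E[r] = 0.3438, γ^t·E[r] = 0.220000, running G = 0.892222
t=3: π = [0.3054, 0.2131, 0.2173, 0.2643], E[r] = 0.3296, γ^t·E[r] = 0.168741, running G = 1.060963
t=4: π = [0.3043, 0.2138, 0.2184, 0.2635], E[r] = 0.3324, γ^t·E[r] = 0.136168, running G = 1.197131

G = 1.1971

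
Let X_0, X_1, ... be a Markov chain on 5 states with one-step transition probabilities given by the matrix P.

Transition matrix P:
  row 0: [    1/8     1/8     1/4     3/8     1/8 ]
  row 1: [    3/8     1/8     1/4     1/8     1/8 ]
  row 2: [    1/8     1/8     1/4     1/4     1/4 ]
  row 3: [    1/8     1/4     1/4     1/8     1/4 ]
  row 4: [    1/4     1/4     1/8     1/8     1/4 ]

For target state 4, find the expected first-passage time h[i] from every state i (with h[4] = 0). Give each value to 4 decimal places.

h = [5.3551, 5.4857, 4.7510, 4.8327, 0.0000]

First-step conditioning: h[4] = 0; for i ≠ 4, h[i] = 1 + Σ_k P[i][k]·h[k].
  h[0] = 1 + 1/8·h[0] + 1/8·h[1] + 1/4·h[2] + 3/8·h[3]
  h[1] = 1 + 3/8·h[0] + 1/8·h[1] + 1/4·h[2] + 1/8·h[3]
  h[2] = 1 + 1/8·h[0] + 1/8·h[1] + 1/4·h[2] + 1/4·h[3]
  h[3] = 1 + 1/8·h[0] + 1/4·h[1] + 1/4·h[2] + 1/8·h[3]
Solving the 4×4 linear system over states ≠ 4 gives exactly h = [1312/245, 192/35, 1164/245, 1184/245, 0] (h[4] = 0 is the target).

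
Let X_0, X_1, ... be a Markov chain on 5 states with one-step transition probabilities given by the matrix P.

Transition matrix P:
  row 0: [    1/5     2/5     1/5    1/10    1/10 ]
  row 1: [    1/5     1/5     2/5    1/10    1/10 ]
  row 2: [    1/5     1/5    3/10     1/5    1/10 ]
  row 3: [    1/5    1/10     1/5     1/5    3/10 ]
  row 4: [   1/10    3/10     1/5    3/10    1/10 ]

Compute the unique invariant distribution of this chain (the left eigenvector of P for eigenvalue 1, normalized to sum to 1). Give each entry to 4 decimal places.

π = [0.1866, 0.2336, 0.2741, 0.1714, 0.1343]

Balance equations π_j = Σ_i π_i·P[i][j]:
  π_0 = 1/5·π_0 + 1/5·π_1 + 1/5·π_2 + 1/5·π_3 + 1/10·π_4
  π_1 = 2/5·π_0 + 1/5·π_1 + 1/5·π_2 + 1/10·π_3 + 3/10·π_4
  π_2 = 1/5·π_0 + 2/5·π_1 + 3/10·π_2 + 1/5·π_3 + 1/5·π_4
  π_3 = 1/10·π_0 + 1/10·π_1 + 1/5·π_2 + 1/5·π_3 + 3/10·π_4
  normalize: π_0 + π_1 + π_2 + π_3 + π_4 = 1
Solving the linear system gives exactly π = [603/3232, 755/3232, 443/1616, 277/1616, 217/1616].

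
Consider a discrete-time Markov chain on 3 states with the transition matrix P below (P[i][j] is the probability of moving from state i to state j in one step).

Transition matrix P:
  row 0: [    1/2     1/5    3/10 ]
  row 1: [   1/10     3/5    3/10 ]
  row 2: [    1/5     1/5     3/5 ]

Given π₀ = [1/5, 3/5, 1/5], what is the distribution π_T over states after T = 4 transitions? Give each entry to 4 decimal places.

π = [0.2331, 0.3402, 0.4267]

t=0: π = [0.2000, 0.6000, 0.2000]
t=1: π = [0.2000, 0.4400, 0.3600]
t=2: π = [0.2160, 0.3760, 0.4080]
t=3: π = [0.2272, 0.3504, 0.4224]
t=4: π = [0.2331, 0.3402, 0.4267]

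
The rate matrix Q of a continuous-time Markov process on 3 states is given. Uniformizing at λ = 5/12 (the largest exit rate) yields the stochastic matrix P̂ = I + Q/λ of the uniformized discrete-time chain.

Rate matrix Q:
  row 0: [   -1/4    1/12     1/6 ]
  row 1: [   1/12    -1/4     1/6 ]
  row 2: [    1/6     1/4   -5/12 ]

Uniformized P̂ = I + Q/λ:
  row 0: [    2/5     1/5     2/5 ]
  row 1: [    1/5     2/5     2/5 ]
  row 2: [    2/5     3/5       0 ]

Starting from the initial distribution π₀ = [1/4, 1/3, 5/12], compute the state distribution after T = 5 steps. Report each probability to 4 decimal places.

π = [0.3219, 0.3938, 0.2844]

t=0: π = [0.2500, 0.3333, 0.4167]
t=1: π = [0.3333, 0.4333, 0.2333]
t=2: π = [0.3133, 0.3800, 0.3067]
t=3: π = [0.3240, 0.3987, 0.2773]
t=4: π = [0.3203, 0.3907, 0.2891]
t=5: π = [0.3219, 0.3938, 0.2844]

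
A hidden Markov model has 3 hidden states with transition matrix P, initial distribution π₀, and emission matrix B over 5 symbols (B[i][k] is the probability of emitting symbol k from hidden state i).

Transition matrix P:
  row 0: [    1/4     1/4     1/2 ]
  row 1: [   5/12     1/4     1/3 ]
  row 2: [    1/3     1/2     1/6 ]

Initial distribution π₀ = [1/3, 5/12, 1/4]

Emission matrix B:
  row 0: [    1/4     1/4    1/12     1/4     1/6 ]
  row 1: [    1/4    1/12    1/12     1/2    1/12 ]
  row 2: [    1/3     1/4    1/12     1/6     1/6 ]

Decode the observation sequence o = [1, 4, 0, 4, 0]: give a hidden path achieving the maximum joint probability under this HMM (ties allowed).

path = [0, 2, 1, 0, 2]

t=0: δ = [8.333e-02, 3.472e-02, 6.250e-02]  (obs o_0=1)
t=1: δ = [3.472e-03, 2.604e-03, 6.944e-03]  ψ = [0, 2, 0]  (obs o_1=4)
t=2: δ = [5.787e-04, 8.681e-04, 5.787e-04]  ψ = [2, 2, 0]  (obs o_2=0)
t=3: δ = [6.028e-05, 2.411e-05, 4.823e-05]  ψ = [1, 2, 0]  (obs o_3=4)
t=4: δ = [4.019e-06, 6.028e-06, 1.005e-05]  ψ = [2, 2, 0]  (obs o_4=0)
backtrack: best end state = 2; path = [0, 2, 1, 0, 2]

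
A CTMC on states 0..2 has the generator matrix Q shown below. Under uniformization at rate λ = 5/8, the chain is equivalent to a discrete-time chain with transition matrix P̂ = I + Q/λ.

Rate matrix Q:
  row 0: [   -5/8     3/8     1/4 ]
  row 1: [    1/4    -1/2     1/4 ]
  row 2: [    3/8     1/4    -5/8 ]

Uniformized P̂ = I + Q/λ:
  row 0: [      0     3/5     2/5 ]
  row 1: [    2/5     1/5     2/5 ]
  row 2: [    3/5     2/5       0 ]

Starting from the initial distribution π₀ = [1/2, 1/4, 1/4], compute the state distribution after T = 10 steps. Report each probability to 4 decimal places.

π = [0.3266, 0.3877, 0.2857]

t=0: π = [0.5000, 0.2500, 0.2500]
t=1: π = [0.2500, 0.4500, 0.3000]
t=2: π = [0.3600, 0.3600, 0.2800]
t=3: π = [0.3120, 0.4000, 0.2880]
t=4: π = [0.3328, 0.3824, 0.2848]
t=5: π = [0.3238, 0.3901, 0.2861]
t=6: π = [0.3277, 0.3868, 0.2856]
t=7: π = [0.3260, 0.3882, 0.2858]
t=8: π = [0.3267, 0.3876, 0.2857]
t=9: π = [0.3264, 0.3878, 0.2857]
t=10: π = [0.3266, 0.3877, 0.2857]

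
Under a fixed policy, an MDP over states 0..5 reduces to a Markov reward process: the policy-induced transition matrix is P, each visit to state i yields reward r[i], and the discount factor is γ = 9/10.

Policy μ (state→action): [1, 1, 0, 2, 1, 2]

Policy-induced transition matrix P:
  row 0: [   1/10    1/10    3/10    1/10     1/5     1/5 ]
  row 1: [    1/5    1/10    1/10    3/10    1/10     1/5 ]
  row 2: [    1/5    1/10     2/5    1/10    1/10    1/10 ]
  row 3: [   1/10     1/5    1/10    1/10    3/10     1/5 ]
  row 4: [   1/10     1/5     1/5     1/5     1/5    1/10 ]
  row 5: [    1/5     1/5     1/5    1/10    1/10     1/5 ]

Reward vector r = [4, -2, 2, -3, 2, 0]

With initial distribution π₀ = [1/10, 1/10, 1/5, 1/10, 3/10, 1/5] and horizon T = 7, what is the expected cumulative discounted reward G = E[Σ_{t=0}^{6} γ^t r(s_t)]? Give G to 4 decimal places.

t=0: π = [0.1000, 0.1000, 0.2000, 0.1000, 0.3000, 0.2000], E[r] = 0.9000, γ^t·E[r] = 0.900000, running G = 0.900000
t=1: π = [0.1500, 0.1600, 0.2300, 0.1500, 0.1600, 0.1500], E[r] = 0.6100, γ^t·E[r] = 0.549000, running G = 1.449000
t=2: π = [0.1540, 0.1460, 0.2300, 0.1480, 0.1610, 0.1610], E[r] = 0.6620, γ^t·E[r] = 0.536220, running G = 1.985220
t=3: π = [0.1537, 0.1470, 0.2320, 0.1453, 0.1611, 0.1609], E[r] = 0.6711, γ^t·E[r] = 0.489232, running G = 2.474452
t=4: π = [0.1540, 0.1467, 0.2325, 0.1455, 0.1605, 0.1607], E[r] = 0.6721, γ^t·E[r] = 0.440984, running G = 2.915436
t=5: π = [0.1540, 0.1467, 0.2327, 0.1454, 0.1606, 0.1607], E[r] = 0.6729, γ^t·E[r] = 0.397348, running G = 3.312784
t=6: π = [0.1540, 0.1467, 0.2327, 0.1454, 0.1605, 0.1607], E[r] = 0.6730, γ^t·E[r] = 0.357685, running G = 3.670469

G = 3.6705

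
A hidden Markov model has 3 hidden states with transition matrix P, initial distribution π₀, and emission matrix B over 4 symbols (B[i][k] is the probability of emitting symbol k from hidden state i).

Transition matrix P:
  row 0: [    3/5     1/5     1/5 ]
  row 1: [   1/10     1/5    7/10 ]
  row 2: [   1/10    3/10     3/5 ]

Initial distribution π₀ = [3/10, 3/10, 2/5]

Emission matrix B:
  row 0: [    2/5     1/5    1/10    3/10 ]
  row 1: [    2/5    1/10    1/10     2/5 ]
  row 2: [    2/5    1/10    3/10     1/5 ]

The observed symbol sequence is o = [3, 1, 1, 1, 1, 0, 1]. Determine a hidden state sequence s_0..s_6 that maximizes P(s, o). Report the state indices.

t=0: δ = [9.000e-02, 1.200e-01, 8.000e-02]  (obs o_0=3)
t=1: δ = [1.080e-02, 2.400e-03, 8.400e-03]  ψ = [0, 1, 1]  (obs o_1=1)
t=2: δ = [1.296e-03, 2.520e-04, 5.040e-04]  ψ = [0, 2, 2]  (obs o_2=1)
t=3: δ = [1.555e-04, 2.592e-05, 3.024e-05]  ψ = [0, 0, 2]  (obs o_3=1)
t=4: δ = [1.866e-05, 3.110e-06, 3.110e-06]  ψ = [0, 0, 0]  (obs o_4=1)
t=5: δ = [4.479e-06, 1.493e-06, 1.493e-06]  ψ = [0, 0, 0]  (obs o_5=0)
t=6: δ = [5.375e-07, 8.958e-08, 1.045e-07]  ψ = [0, 0, 1]  (obs o_6=1)
backtrack: best end state = 0; path = [0, 0, 0, 0, 0, 0, 0]

path = [0, 0, 0, 0, 0, 0, 0]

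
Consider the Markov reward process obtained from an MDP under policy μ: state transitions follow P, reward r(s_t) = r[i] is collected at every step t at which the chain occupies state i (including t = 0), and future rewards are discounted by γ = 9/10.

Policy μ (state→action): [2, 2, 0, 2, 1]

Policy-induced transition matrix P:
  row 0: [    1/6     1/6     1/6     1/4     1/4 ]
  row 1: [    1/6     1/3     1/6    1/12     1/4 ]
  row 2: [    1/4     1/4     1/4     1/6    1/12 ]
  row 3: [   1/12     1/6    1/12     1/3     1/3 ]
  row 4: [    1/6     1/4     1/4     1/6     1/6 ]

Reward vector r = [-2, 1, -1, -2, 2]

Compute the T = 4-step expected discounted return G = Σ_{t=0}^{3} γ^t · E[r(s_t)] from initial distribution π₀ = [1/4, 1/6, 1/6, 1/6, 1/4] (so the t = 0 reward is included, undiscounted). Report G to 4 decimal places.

t=0: π = [0.2500, 0.1667, 0.1667, 0.1667, 0.2500], E[r] = -0.3333, γ^t·E[r] = -0.333333, running G = -0.333333
t=1: π = [0.1667, 0.2292, 0.1875, 0.2014, 0.2153], E[r] = -0.2639, γ^t·E[r] = -0.237500, running G = -0.570833
t=2: π = [0.1655, 0.2384, 0.1834, 0.1950, 0.2176], E[r] = -0.2309, γ^t·E[r] = -0.187031, running G = -0.757865
t=3: π = [0.1657, 0.2398, 0.1838, 0.1931, 0.2175], E[r] = -0.2265, γ^t·E[r] = -0.165129, running G = -0.922993

G = -0.9230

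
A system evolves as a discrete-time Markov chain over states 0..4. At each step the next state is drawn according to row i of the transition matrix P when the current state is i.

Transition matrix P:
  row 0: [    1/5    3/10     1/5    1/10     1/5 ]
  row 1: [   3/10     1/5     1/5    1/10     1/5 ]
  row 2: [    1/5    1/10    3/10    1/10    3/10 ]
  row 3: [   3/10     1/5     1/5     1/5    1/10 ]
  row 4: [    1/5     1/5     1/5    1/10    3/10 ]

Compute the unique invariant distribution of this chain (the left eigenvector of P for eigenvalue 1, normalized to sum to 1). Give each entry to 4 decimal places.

Balance equations π_j = Σ_i π_i·P[i][j]:
  π_0 = 1/5·π_0 + 3/10·π_1 + 1/5·π_2 + 3/10·π_3 + 1/5·π_4
  π_1 = 3/10·π_0 + 1/5·π_1 + 1/10·π_2 + 1/5·π_3 + 1/5·π_4
  π_2 = 1/5·π_0 + 1/5·π_1 + 3/10·π_2 + 1/5·π_3 + 1/5·π_4
  π_3 = 1/10·π_0 + 1/10·π_1 + 1/10·π_2 + 1/5·π_3 + 1/10·π_4
  normalize: π_0 + π_1 + π_2 + π_3 + π_4 = 1
Solving the linear system gives exactly π = [206/891, 179/891, 2/9, 1/9, 19/81].

π = [0.2312, 0.2009, 0.2222, 0.1111, 0.2346]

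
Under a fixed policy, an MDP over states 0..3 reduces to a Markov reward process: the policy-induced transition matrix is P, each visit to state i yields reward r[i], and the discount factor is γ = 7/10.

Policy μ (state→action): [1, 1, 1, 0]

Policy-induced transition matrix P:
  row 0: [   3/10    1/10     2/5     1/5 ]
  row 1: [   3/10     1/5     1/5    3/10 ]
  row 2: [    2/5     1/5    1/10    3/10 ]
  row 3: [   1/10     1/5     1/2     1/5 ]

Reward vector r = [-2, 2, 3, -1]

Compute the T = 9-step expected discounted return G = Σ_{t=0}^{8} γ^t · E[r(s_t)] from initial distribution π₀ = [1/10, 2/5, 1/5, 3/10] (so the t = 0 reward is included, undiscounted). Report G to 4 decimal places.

t=0: π = [0.1000, 0.4000, 0.2000, 0.3000], E[r] = 0.9000, γ^t·E[r] = 0.900000, running G = 0.900000
t=1: π = [0.2600, 0.1900, 0.2900, 0.2600], E[r] = 0.4700, γ^t·E[r] = 0.329000, running G = 1.229000
t=2: π = [0.2770, 0.1740, 0.3010, 0.2480], E[r] = 0.4490, γ^t·E[r] = 0.220010, running G = 1.449010
t=3: π = [0.2805, 0.1723, 0.2997, 0.2475], E[r] = 0.4352, γ^t·E[r] = 0.149274, running G = 1.598284
t=4: π = [0.2805, 0.1720, 0.3004, 0.2472], E[r] = 0.4369, γ^t·E[r] = 0.104900, running G = 1.703183
t=5: π = [0.2806, 0.1720, 0.3002, 0.2472], E[r] = 0.4361, γ^t·E[r] = 0.073300, running G = 1.776483
t=6: π = [0.2806, 0.1719, 0.3003, 0.2472], E[r] = 0.4363, γ^t·E[r] = 0.051332, running G = 1.827815
t=7: π = [0.2806, 0.1719, 0.3003, 0.2472], E[r] = 0.4363, γ^t·E[r] = 0.035928, running G = 1.863743
t=8: π = [0.2806, 0.1719, 0.3003, 0.2472], E[r] = 0.4363, γ^t·E[r] = 0.025150, running G = 1.888893

G = 1.8889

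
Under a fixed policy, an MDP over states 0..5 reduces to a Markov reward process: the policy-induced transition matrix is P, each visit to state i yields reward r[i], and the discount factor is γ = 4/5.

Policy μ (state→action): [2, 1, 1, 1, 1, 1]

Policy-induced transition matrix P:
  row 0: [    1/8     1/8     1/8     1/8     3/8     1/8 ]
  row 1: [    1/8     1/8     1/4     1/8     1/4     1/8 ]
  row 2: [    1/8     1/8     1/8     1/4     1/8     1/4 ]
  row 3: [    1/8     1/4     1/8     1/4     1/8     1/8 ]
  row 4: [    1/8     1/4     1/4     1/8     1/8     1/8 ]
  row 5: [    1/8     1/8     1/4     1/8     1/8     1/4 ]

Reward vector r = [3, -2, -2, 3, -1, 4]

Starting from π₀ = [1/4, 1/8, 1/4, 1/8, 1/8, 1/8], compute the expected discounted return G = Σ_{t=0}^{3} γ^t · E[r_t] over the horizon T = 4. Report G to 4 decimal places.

t=0: π = [0.2500, 0.1250, 0.2500, 0.1250, 0.1250, 0.1250], E[r] = 0.7500, γ^t·E[r] = 0.750000, running G = 0.750000
t=1: π = [0.1250, 0.1563, 0.1719, 0.1719, 0.2031, 0.1719], E[r] = 0.7188, γ^t·E[r] = 0.575000, running G = 1.325000
t=2: π = [0.1250, 0.1719, 0.1914, 0.1680, 0.1758, 0.1680], E[r] = 0.6484, γ^t·E[r] = 0.415000, running G = 1.740000
t=3: π = [0.1250, 0.1680, 0.1895, 0.1699, 0.1777, 0.1699], E[r] = 0.6719, γ^t·E[r] = 0.344000, running G = 2.084000

G = 2.0840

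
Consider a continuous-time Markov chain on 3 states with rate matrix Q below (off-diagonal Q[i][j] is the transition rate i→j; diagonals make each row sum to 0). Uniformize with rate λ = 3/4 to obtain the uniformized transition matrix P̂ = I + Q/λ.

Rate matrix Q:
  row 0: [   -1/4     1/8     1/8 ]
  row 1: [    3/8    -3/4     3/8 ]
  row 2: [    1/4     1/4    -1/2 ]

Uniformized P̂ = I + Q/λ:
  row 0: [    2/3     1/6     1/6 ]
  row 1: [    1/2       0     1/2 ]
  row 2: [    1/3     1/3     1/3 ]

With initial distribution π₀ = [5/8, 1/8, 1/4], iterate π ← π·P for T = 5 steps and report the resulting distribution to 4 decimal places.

t=0: π = [0.6250, 0.1250, 0.2500]
t=1: π = [0.5625, 0.1875, 0.2500]
t=2: π = [0.5521, 0.1771, 0.2708]
t=3: π = [0.5469, 0.1823, 0.2708]
t=4: π = [0.5460, 0.1814, 0.2726]
t=5: π = [0.5456, 0.1819, 0.2726]

π = [0.5456, 0.1819, 0.2726]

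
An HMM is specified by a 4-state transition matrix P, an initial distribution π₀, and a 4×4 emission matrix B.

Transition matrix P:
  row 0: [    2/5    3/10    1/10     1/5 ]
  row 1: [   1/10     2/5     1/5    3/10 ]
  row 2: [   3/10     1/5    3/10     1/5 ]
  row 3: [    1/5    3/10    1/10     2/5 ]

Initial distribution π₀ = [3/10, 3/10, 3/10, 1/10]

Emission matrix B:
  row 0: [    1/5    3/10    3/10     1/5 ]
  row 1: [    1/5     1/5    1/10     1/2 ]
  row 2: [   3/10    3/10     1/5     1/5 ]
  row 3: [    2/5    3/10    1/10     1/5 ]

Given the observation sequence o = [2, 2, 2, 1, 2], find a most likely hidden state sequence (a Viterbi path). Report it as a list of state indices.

t=0: δ = [9.000e-02, 3.000e-02, 6.000e-02, 1.000e-02]  (obs o_0=2)
t=1: δ = [1.080e-02, 2.700e-03, 3.600e-03, 1.800e-03]  ψ = [0, 0, 2, 0]  (obs o_1=2)
t=2: δ = [1.296e-03, 3.240e-04, 2.160e-04, 2.160e-04]  ψ = [0, 0, 0, 0]  (obs o_2=2)
t=3: δ = [1.555e-04, 7.776e-05, 3.888e-05, 7.776e-05]  ψ = [0, 0, 0, 0]  (obs o_3=1)
t=4: δ = [1.866e-05, 4.666e-06, 3.110e-06, 3.110e-06]  ψ = [0, 0, 0, 0]  (obs o_4=2)
backtrack: best end state = 0; path = [0, 0, 0, 0, 0]

path = [0, 0, 0, 0, 0]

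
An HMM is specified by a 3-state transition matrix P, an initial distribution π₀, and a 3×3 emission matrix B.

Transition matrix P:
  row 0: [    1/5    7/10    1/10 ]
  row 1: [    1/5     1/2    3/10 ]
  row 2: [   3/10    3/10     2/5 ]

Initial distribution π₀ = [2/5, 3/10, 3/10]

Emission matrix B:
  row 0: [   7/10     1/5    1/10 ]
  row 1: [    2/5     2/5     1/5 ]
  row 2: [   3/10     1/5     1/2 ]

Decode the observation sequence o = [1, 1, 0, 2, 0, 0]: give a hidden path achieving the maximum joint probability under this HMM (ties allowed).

t=0: δ = [8.000e-02, 1.200e-01, 6.000e-02]  (obs o_0=1)
t=1: δ = [4.800e-03, 2.400e-02, 7.200e-03]  ψ = [1, 1, 1]  (obs o_1=1)
t=2: δ = [3.360e-03, 4.800e-03, 2.160e-03]  ψ = [1, 1, 1]  (obs o_2=0)
t=3: δ = [9.600e-05, 4.800e-04, 7.200e-04]  ψ = [1, 1, 1]  (obs o_3=2)
t=4: δ = [1.512e-04, 9.600e-05, 8.640e-05]  ψ = [2, 1, 2]  (obs o_4=0)
t=5: δ = [2.117e-05, 4.234e-05, 1.037e-05]  ψ = [0, 0, 2]  (obs o_5=0)
backtrack: best end state = 1; path = [1, 1, 1, 2, 0, 1]

path = [1, 1, 1, 2, 0, 1]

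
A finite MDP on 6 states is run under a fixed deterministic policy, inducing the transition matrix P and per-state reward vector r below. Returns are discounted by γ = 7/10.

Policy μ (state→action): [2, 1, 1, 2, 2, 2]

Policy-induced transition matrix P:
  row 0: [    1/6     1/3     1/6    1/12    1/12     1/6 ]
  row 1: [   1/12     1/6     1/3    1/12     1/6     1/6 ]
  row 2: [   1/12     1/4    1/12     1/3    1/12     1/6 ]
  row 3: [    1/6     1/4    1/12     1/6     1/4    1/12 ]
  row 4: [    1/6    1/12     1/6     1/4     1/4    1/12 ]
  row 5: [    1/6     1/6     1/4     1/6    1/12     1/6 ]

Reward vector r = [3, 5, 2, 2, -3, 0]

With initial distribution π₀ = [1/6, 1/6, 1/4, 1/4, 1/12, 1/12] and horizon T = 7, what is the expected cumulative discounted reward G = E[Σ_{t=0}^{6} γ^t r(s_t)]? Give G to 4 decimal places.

G = 5.6195

t=0: π = [0.1667, 0.1667, 0.2500, 0.2500, 0.0833, 0.0833], E[r] = 2.0833, γ^t·E[r] = 2.083333, running G = 2.083333
t=1: π = [0.1319, 0.2292, 0.1597, 0.1875, 0.1528, 0.1389], E[r] = 1.7778, γ^t·E[r] = 1.244444, running G = 3.327778
t=2: π = [0.1343, 0.2049, 0.1875, 0.1759, 0.1591, 0.1383], E[r] = 1.6765, γ^t·E[r] = 0.821487, running G = 4.149265
t=3: π = [0.1340, 0.2061, 0.1821, 0.1829, 0.1563, 0.1387], E[r] = 1.6934, γ^t·E[r] = 0.580847, running G = 4.730112
t=4: π = [0.1343, 0.2064, 0.1822, 0.1817, 0.1570, 0.1384], E[r] = 1.6915, γ^t·E[r] = 0.406133, running G = 5.136245
t=5: π = [0.1343, 0.2063, 0.1823, 0.1817, 0.1570, 0.1384], E[r] = 1.6913, γ^t·E[r] = 0.284264, running G = 5.420509
t=6: π = [0.1343, 0.2063, 0.1823, 0.1817, 0.1570, 0.1384], E[r] = 1.6914, γ^t·E[r] = 0.198994, running G = 5.619503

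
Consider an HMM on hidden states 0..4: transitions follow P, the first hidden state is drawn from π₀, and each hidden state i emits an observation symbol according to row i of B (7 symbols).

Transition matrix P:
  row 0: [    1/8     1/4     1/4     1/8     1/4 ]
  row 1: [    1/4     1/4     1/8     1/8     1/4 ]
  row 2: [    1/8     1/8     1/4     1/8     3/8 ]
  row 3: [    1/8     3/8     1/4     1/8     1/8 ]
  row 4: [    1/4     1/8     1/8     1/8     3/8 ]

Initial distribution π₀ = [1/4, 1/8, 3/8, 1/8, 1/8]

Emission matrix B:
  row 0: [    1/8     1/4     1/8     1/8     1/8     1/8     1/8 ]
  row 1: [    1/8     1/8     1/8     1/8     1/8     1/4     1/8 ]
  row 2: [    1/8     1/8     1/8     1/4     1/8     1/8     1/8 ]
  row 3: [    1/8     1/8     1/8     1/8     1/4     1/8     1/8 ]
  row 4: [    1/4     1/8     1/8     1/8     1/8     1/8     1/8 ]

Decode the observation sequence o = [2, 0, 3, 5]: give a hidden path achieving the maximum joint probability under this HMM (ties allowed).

path = [2, 4, 4, 4]

t=0: δ = [3.125e-02, 1.562e-02, 4.688e-02, 1.562e-02, 1.562e-02]  (obs o_0=2)
t=1: δ = [7.324e-04, 9.766e-04, 1.465e-03, 7.324e-04, 4.395e-03]  ψ = [2, 0, 2, 2, 2]  (obs o_1=0)
t=2: δ = [1.373e-04, 6.866e-05, 1.373e-04, 6.866e-05, 2.060e-04]  ψ = [4, 4, 4, 4, 4]  (obs o_2=3)
t=3: δ = [6.437e-06, 8.583e-06, 4.292e-06, 3.219e-06, 9.656e-06]  ψ = [4, 0, 0, 4, 4]  (obs o_3=5)
backtrack: best end state = 4; path = [2, 4, 4, 4]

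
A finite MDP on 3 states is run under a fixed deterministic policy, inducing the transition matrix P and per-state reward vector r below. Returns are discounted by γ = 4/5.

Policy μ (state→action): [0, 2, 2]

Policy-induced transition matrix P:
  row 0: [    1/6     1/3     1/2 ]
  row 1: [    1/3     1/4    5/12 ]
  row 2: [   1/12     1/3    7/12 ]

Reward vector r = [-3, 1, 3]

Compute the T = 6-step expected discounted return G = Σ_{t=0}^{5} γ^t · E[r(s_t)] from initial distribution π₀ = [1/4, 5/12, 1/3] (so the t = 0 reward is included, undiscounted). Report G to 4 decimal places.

G = 4.1087

t=0: π = [0.2500, 0.4167, 0.3333], E[r] = 0.6667, γ^t·E[r] = 0.666667, running G = 0.666667
t=1: π = [0.2083, 0.2986, 0.4931], E[r] = 1.1528, γ^t·E[r] = 0.922222, running G = 1.588889
t=2: π = [0.1753, 0.3084, 0.5162], E[r] = 1.3310, γ^t·E[r] = 0.851852, running G = 2.440741
t=3: π = [0.1751, 0.3076, 0.5173], E[r] = 1.3344, γ^t·E[r] = 0.683210, running G = 3.123951
t=4: π = [0.1748, 0.3077, 0.5175], E[r] = 1.3356, γ^t·E[r] = 0.547075, running G = 3.671026
t=5: π = [0.1748, 0.3077, 0.5175], E[r] = 1.3357, γ^t·E[r] = 0.437668, running G = 4.108693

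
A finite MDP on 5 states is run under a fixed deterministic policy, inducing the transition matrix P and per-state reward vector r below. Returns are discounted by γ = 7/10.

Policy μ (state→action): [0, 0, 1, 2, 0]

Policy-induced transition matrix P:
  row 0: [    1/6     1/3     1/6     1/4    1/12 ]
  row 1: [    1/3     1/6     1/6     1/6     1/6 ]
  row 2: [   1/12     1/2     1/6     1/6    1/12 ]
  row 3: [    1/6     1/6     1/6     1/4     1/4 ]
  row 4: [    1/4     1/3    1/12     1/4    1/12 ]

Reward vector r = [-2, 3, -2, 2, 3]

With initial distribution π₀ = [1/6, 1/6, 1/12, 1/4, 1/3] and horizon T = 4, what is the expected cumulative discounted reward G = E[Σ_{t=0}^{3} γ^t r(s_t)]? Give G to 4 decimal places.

t=0: π = [0.1667, 0.1667, 0.0833, 0.2500, 0.3333], E[r] = 1.5000, γ^t·E[r] = 1.500000, running G = 1.500000
t=1: π = [0.2153, 0.2778, 0.1389, 0.2292, 0.1389], E[r] = 1.0000, γ^t·E[r] = 0.700000, running G = 2.200000
t=2: π = [0.2130, 0.2720, 0.1551, 0.2153, 0.1447], E[r] = 0.9444, γ^t·E[r] = 0.462778, running G = 2.662778
t=3: π = [0.2111, 0.2780, 0.1546, 0.2144, 0.1419], E[r] = 0.9569, γ^t·E[r] = 0.328212, running G = 2.990990

G = 2.9910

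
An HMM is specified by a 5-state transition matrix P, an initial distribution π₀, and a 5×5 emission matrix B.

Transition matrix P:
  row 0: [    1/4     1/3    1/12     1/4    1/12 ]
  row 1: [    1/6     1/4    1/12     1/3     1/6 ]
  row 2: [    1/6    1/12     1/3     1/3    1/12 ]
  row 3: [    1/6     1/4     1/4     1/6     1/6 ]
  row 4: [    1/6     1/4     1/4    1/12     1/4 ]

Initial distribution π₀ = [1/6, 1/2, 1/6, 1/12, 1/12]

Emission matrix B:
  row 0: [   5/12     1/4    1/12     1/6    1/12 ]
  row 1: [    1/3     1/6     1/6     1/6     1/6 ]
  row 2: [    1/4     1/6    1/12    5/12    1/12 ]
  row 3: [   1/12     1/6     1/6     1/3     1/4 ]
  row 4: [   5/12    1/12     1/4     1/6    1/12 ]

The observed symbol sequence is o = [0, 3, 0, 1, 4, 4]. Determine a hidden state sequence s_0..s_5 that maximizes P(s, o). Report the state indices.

path = [1, 3, 0, 0, 1, 3]

t=0: δ = [6.944e-02, 1.667e-01, 4.167e-02, 6.944e-03, 3.472e-02]  (obs o_0=0)
t=1: δ = [4.630e-03, 6.944e-03, 5.787e-03, 1.852e-02, 4.630e-03]  ψ = [1, 1, 1, 1, 1]  (obs o_1=3)
t=2: δ = [1.286e-03, 1.543e-03, 1.157e-03, 2.572e-04, 1.286e-03]  ψ = [3, 3, 3, 3, 3]  (obs o_2=0)
t=3: δ = [8.038e-05, 7.144e-05, 6.430e-05, 8.573e-05, 2.679e-05]  ψ = [0, 0, 2, 1, 4]  (obs o_3=1)
t=4: δ = [1.674e-06, 4.465e-06, 1.786e-06, 5.954e-06, 1.191e-06]  ψ = [0, 0, 2, 1, 3]  (obs o_4=4)
t=5: δ = [8.269e-08, 2.481e-07, 1.240e-07, 3.721e-07, 8.269e-08]  ψ = [3, 3, 3, 1, 3]  (obs o_5=4)
backtrack: best end state = 3; path = [1, 3, 0, 0, 1, 3]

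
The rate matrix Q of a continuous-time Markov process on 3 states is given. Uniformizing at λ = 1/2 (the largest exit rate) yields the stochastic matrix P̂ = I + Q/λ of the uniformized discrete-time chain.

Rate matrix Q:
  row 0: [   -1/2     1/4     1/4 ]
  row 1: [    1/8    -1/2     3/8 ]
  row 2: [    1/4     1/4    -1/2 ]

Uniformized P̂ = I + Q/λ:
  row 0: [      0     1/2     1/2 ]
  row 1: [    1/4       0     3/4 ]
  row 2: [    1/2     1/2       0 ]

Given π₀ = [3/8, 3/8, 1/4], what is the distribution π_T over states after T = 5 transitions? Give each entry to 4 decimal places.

t=0: π = [0.3750, 0.3750, 0.2500]
t=1: π = [0.2188, 0.3125, 0.4688]
t=2: π = [0.3125, 0.3438, 0.3438]
t=3: π = [0.2578, 0.3281, 0.4141]
t=4: π = [0.2891, 0.3359, 0.3750]
t=5: π = [0.2715, 0.3320, 0.3965]

π = [0.2715, 0.3320, 0.3965]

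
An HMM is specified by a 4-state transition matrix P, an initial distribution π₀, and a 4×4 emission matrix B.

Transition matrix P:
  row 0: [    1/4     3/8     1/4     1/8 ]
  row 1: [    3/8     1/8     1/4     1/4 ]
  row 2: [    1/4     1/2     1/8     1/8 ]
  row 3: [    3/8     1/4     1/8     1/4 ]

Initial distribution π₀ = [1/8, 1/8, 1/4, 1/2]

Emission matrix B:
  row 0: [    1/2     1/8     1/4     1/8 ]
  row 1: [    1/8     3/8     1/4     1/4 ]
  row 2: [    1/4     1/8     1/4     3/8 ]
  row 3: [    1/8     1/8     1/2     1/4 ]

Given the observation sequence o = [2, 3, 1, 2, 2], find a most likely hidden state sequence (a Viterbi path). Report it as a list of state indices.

t=0: δ = [3.125e-02, 3.125e-02, 6.250e-02, 2.500e-01]  (obs o_0=2)
t=1: δ = [1.172e-02, 1.562e-02, 1.172e-02, 1.562e-02]  ψ = [3, 3, 3, 3]  (obs o_1=3)
t=2: δ = [7.324e-04, 2.197e-03, 4.883e-04, 4.883e-04]  ψ = [1, 2, 1, 1]  (obs o_2=1)
t=3: δ = [2.060e-04, 6.866e-05, 1.373e-04, 2.747e-04]  ψ = [1, 0, 1, 1]  (obs o_3=2)
t=4: δ = [2.575e-05, 1.931e-05, 1.287e-05, 3.433e-05]  ψ = [3, 0, 0, 3]  (obs o_4=2)
backtrack: best end state = 3; path = [3, 2, 1, 3, 3]

path = [3, 2, 1, 3, 3]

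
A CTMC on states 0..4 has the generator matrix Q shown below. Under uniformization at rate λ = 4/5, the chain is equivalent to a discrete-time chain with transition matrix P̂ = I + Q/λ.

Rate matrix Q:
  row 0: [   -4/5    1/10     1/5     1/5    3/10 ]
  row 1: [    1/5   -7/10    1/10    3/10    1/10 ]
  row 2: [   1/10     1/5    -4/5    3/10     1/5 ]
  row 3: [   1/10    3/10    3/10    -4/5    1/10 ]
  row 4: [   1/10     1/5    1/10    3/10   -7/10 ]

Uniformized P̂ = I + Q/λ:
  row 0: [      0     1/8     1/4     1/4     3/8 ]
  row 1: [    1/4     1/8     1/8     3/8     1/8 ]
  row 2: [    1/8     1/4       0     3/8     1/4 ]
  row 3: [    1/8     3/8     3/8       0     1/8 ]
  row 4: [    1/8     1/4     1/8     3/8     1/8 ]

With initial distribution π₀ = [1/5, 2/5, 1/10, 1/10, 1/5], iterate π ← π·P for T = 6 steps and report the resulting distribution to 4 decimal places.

t=0: π = [0.2000, 0.4000, 0.1000, 0.1000, 0.2000]
t=1: π = [0.1500, 0.1875, 0.1625, 0.3125, 0.1875]
t=2: π = [0.1297, 0.2469, 0.2016, 0.2391, 0.1828]
t=3: π = [0.1396, 0.2328, 0.1758, 0.2691, 0.1826]
t=4: π = [0.1366, 0.2371, 0.1878, 0.2566, 0.1819]
t=5: π = [0.1376, 0.2354, 0.1828, 0.2617, 0.1826]
t=6: π = [0.1372, 0.2361, 0.1848, 0.2597, 0.1822]

π = [0.1372, 0.2361, 0.1848, 0.2597, 0.1822]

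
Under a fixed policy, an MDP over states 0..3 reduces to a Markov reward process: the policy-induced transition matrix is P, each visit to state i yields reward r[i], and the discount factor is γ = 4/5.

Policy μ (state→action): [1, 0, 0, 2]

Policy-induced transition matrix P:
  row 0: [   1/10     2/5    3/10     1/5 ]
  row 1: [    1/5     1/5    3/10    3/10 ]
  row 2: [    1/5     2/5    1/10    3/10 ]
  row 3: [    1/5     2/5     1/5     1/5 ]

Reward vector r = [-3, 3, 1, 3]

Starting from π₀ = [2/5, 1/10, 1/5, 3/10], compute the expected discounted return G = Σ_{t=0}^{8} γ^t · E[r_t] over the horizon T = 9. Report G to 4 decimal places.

t=0: π = [0.4000, 0.1000, 0.2000, 0.3000], E[r] = 0.2000, γ^t·E[r] = 0.200000, running G = 0.200000
t=1: π = [0.1600, 0.3800, 0.2300, 0.2300], E[r] = 1.5800, γ^t·E[r] = 1.264000, running G = 1.464000
t=2: π = [0.1840, 0.3240, 0.2310, 0.2610], E[r] = 1.4340, γ^t·E[r] = 0.917760, running G = 2.381760
t=3: π = [0.1816, 0.3352, 0.2277, 0.2555], E[r] = 1.4550, γ^t·E[r] = 0.744960, running G = 3.126720
t=4: π = [0.1818, 0.3330, 0.2289, 0.2563], E[r] = 1.4511, γ^t·E[r] = 0.594387, running G = 3.721107
t=5: π = [0.1818, 0.3334, 0.2286, 0.2562], E[r] = 1.4519, γ^t·E[r] = 0.475767, running G = 4.196874
t=6: π = [0.1818, 0.3333, 0.2287, 0.2562], E[r] = 1.4518, γ^t·E[r] = 0.380571, running G = 4.577445
t=7: π = [0.1818, 0.3333, 0.2286, 0.2562], E[r] = 1.4518, γ^t·E[r] = 0.304464, running G = 4.881909
t=8: π = [0.1818, 0.3333, 0.2287, 0.2562], E[r] = 1.4518, γ^t·E[r] = 0.243570, running G = 5.125479

G = 5.1255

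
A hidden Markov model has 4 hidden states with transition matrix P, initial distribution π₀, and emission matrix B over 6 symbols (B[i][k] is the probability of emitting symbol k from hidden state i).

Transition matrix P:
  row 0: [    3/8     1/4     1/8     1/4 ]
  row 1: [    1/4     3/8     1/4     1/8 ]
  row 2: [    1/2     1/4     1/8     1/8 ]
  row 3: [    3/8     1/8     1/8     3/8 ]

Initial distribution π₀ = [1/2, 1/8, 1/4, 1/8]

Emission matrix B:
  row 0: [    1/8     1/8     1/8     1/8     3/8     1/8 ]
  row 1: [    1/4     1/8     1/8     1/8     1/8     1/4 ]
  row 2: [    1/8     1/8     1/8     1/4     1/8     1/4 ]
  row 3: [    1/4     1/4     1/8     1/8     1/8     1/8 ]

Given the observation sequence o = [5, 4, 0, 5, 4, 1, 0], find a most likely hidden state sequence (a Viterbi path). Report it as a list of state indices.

path = [2, 0, 1, 2, 0, 3, 3]

t=0: δ = [6.250e-02, 3.125e-02, 6.250e-02, 1.562e-02]  (obs o_0=5)
t=1: δ = [1.172e-02, 1.953e-03, 9.766e-04, 1.953e-03]  ψ = [2, 0, 0, 0]  (obs o_1=4)
t=2: δ = [5.493e-04, 7.324e-04, 1.831e-04, 7.324e-04]  ψ = [0, 0, 0, 0]  (obs o_2=0)
t=3: δ = [3.433e-05, 6.866e-05, 4.578e-05, 3.433e-05]  ψ = [3, 1, 1, 3]  (obs o_3=5)
t=4: δ = [8.583e-06, 3.219e-06, 2.146e-06, 1.609e-06]  ψ = [2, 1, 1, 3]  (obs o_4=4)
t=5: δ = [4.023e-07, 2.682e-07, 1.341e-07, 5.364e-07]  ψ = [0, 0, 0, 0]  (obs o_5=1)
t=6: δ = [2.515e-08, 2.515e-08, 8.382e-09, 5.029e-08]  ψ = [3, 0, 1, 3]  (obs o_6=0)
backtrack: best end state = 3; path = [2, 0, 1, 2, 0, 3, 3]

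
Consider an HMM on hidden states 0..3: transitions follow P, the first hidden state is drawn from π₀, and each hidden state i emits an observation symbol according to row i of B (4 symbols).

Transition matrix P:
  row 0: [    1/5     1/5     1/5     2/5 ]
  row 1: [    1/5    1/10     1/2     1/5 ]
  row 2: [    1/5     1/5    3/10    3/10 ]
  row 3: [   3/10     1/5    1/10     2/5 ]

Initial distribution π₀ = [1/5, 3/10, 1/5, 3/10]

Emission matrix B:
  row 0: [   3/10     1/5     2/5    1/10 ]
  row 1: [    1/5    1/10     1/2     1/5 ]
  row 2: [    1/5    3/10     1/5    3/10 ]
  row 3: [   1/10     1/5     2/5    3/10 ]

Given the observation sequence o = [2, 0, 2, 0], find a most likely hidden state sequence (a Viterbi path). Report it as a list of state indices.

t=0: δ = [8.000e-02, 1.500e-01, 4.000e-02, 1.200e-01]  (obs o_0=2)
t=1: δ = [1.080e-02, 4.800e-03, 1.500e-02, 4.800e-03]  ψ = [3, 3, 1, 3]  (obs o_1=0)
t=2: δ = [1.200e-03, 1.500e-03, 9.000e-04, 1.800e-03]  ψ = [2, 2, 2, 2]  (obs o_2=2)
t=3: δ = [1.620e-04, 7.200e-05, 1.500e-04, 7.200e-05]  ψ = [3, 3, 1, 3]  (obs o_3=0)
backtrack: best end state = 0; path = [1, 2, 3, 0]

path = [1, 2, 3, 0]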